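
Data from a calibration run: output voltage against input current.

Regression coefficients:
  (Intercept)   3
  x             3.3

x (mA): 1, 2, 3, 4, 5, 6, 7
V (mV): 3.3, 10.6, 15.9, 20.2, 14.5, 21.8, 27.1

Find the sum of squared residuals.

SSE = 62

x=1: V̂ = 3 + 3.3·1 = 6.3; r = 3.3 − 6.3 = -3
x=2: V̂ = 3 + 3.3·2 = 9.6; r = 10.6 − 9.6 = 1
x=3: V̂ = 3 + 3.3·3 = 12.9; r = 15.9 − 12.9 = 3
x=4: V̂ = 3 + 3.3·4 = 16.2; r = 20.2 − 16.2 = 4
x=5: V̂ = 3 + 3.3·5 = 19.5; r = 14.5 − 19.5 = -5
x=6: V̂ = 3 + 3.3·6 = 22.8; r = 21.8 − 22.8 = -1
x=7: V̂ = 3 + 3.3·7 = 26.1; r = 27.1 − 26.1 = 1
SSE = 9 + 1 + 9 + 16 + 25 + 1 + 1 = 62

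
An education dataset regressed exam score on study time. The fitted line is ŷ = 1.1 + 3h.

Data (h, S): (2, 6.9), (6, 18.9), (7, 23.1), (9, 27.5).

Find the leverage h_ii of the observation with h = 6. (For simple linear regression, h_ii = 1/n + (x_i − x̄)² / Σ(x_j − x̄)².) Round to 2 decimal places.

h̄ = (2 + 6 + 7 + 9)/4 = 6
Σ(h − h̄)² = 16 + 0 + 1 + 9 = 26
h = 1/4 + (0)²/26 = 0.25 + 0 = 0.25

h = 0.25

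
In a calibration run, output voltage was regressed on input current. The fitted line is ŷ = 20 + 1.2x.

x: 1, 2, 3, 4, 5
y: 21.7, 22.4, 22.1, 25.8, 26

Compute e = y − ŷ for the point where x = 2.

ŷ = 20 + 1.2·2 = 22.4
e = 22.4 − 22.4 = 0

e = 0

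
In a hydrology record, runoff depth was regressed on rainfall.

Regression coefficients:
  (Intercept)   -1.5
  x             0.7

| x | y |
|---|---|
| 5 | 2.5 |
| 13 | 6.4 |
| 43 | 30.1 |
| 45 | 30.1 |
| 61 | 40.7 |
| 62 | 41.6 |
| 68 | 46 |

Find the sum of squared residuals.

x=5: ŷ = -1.5 + 0.7·5 = 2; e = 2.5 − 2 = 0.5
x=13: ŷ = -1.5 + 0.7·13 = 7.6; e = 6.4 − 7.6 = -1.2
x=43: ŷ = -1.5 + 0.7·43 = 28.6; e = 30.1 − 28.6 = 1.5
x=45: ŷ = -1.5 + 0.7·45 = 30; e = 30.1 − 30 = 0.1
x=61: ŷ = -1.5 + 0.7·61 = 41.2; e = 40.7 − 41.2 = -0.5
x=62: ŷ = -1.5 + 0.7·62 = 41.9; e = 41.6 − 41.9 = -0.3
x=68: ŷ = -1.5 + 0.7·68 = 46.1; e = 46 − 46.1 = -0.1
SSE = 0.25 + 1.44 + 2.25 + 0.01 + 0.25 + 0.09 + 0.01 = 4.3

SSE = 4.3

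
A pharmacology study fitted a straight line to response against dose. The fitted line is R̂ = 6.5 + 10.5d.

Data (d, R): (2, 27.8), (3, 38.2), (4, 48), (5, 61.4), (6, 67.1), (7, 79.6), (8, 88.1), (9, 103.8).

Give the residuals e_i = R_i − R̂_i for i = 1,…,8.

d=2: R̂ = 6.5 + 10.5·2 = 27.5; e = 27.8 − 27.5 = 0.3
d=3: R̂ = 6.5 + 10.5·3 = 38; e = 38.2 − 38 = 0.2
d=4: R̂ = 6.5 + 10.5·4 = 48.5; e = 48 − 48.5 = -0.5
d=5: R̂ = 6.5 + 10.5·5 = 59; e = 61.4 − 59 = 2.4
d=6: R̂ = 6.5 + 10.5·6 = 69.5; e = 67.1 − 69.5 = -2.4
d=7: R̂ = 6.5 + 10.5·7 = 80; e = 79.6 − 80 = -0.4
d=8: R̂ = 6.5 + 10.5·8 = 90.5; e = 88.1 − 90.5 = -2.4
d=9: R̂ = 6.5 + 10.5·9 = 101; e = 103.8 − 101 = 2.8

0.3, 0.2, -0.5, 2.4, -2.4, -0.4, -2.4, 2.8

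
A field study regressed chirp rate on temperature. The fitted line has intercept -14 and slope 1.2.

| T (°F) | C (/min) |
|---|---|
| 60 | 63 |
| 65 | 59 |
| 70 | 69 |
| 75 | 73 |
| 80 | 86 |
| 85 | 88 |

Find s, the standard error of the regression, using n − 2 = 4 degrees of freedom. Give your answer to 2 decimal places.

s = 4.36

T=60: ŷ = -14 + 1.2·60 = 58; r = 63 − 58 = 5
T=65: ŷ = -14 + 1.2·65 = 64; r = 59 − 64 = -5
T=70: ŷ = -14 + 1.2·70 = 70; r = 69 − 70 = -1
T=75: ŷ = -14 + 1.2·75 = 76; r = 73 − 76 = -3
T=80: ŷ = -14 + 1.2·80 = 82; r = 86 − 82 = 4
T=85: ŷ = -14 + 1.2·85 = 88; r = 88 − 88 = 0
SSE = 25 + 25 + 1 + 9 + 16 + 0 = 76
s = √(76/4) = √19 ≈ 4.36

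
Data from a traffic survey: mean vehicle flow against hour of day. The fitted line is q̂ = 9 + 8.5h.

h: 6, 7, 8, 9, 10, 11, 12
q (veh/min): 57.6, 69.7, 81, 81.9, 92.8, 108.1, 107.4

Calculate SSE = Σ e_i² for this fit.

SSE = 81.92

h=6: q̂ = 9 + 8.5·6 = 60; e = 57.6 − 60 = -2.4
h=7: q̂ = 9 + 8.5·7 = 68.5; e = 69.7 − 68.5 = 1.2
h=8: q̂ = 9 + 8.5·8 = 77; e = 81 − 77 = 4
h=9: q̂ = 9 + 8.5·9 = 85.5; e = 81.9 − 85.5 = -3.6
h=10: q̂ = 9 + 8.5·10 = 94; e = 92.8 − 94 = -1.2
h=11: q̂ = 9 + 8.5·11 = 102.5; e = 108.1 − 102.5 = 5.6
h=12: q̂ = 9 + 8.5·12 = 111; e = 107.4 − 111 = -3.6
SSE = 5.76 + 1.44 + 16 + 12.96 + 1.44 + 31.36 + 12.96 = 81.92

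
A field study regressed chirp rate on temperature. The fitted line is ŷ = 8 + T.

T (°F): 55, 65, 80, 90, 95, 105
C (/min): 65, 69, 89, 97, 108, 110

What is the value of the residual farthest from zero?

T=55: ŷ = 8 + 55 = 63; r = 65 − 63 = 2
T=65: ŷ = 8 + 65 = 73; r = 69 − 73 = -4
T=80: ŷ = 8 + 80 = 88; r = 89 − 88 = 1
T=90: ŷ = 8 + 90 = 98; r = 97 − 98 = -1
T=95: ŷ = 8 + 95 = 103; r = 108 − 103 = 5
T=105: ŷ = 8 + 105 = 113; r = 110 − 113 = -3
Largest |r| is 5 at T = 95, residual 5.

r = 5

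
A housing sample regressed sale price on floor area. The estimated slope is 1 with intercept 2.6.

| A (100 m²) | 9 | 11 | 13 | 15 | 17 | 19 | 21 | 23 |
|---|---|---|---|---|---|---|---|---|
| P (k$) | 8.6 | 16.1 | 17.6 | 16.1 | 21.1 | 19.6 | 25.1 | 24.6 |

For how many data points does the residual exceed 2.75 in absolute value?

1

A=9: ŷ = 2.6 + 9 = 11.6; r = 8.6 − 11.6 = -3
A=11: ŷ = 2.6 + 11 = 13.6; r = 16.1 − 13.6 = 2.5
A=13: ŷ = 2.6 + 13 = 15.6; r = 17.6 − 15.6 = 2
A=15: ŷ = 2.6 + 15 = 17.6; r = 16.1 − 17.6 = -1.5
A=17: ŷ = 2.6 + 17 = 19.6; r = 21.1 − 19.6 = 1.5
A=19: ŷ = 2.6 + 19 = 21.6; r = 19.6 − 21.6 = -2
A=21: ŷ = 2.6 + 21 = 23.6; r = 25.1 − 23.6 = 1.5
A=23: ŷ = 2.6 + 23 = 25.6; r = 24.6 − 25.6 = -1
|r| > 2.75: A=9 (|r|=3) → 1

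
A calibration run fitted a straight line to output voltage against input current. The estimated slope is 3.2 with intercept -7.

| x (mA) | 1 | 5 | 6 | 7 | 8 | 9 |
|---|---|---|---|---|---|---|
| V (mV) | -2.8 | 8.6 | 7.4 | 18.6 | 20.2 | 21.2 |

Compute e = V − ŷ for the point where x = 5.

e = -0.4

ŷ = -7 + 3.2·5 = 9
e = 8.6 − 9 = -0.4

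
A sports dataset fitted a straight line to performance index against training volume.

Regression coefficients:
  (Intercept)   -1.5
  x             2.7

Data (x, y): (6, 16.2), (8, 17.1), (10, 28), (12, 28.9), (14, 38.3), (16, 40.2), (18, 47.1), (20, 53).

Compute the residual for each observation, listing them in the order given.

x=6: ŷ = -1.5 + 2.7·6 = 14.7; r = 16.2 − 14.7 = 1.5
x=8: ŷ = -1.5 + 2.7·8 = 20.1; r = 17.1 − 20.1 = -3
x=10: ŷ = -1.5 + 2.7·10 = 25.5; r = 28 − 25.5 = 2.5
x=12: ŷ = -1.5 + 2.7·12 = 30.9; r = 28.9 − 30.9 = -2
x=14: ŷ = -1.5 + 2.7·14 = 36.3; r = 38.3 − 36.3 = 2
x=16: ŷ = -1.5 + 2.7·16 = 41.7; r = 40.2 − 41.7 = -1.5
x=18: ŷ = -1.5 + 2.7·18 = 47.1; r = 47.1 − 47.1 = 0
x=20: ŷ = -1.5 + 2.7·20 = 52.5; r = 53 − 52.5 = 0.5

1.5, -3, 2.5, -2, 2, -1.5, 0, 0.5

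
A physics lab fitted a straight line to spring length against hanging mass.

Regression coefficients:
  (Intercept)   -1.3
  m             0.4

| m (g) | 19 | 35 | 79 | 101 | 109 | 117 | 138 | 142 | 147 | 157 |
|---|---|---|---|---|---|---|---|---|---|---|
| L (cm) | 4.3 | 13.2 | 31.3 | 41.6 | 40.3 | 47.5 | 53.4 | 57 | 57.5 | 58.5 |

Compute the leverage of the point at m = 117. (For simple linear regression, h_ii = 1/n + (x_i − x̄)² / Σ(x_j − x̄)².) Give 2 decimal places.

h = 0.11

m̄ = (19 + 35 + 79 + 101 + 109 + 117 + 138 + 142 + 147 + 157)/10 = 104.4
Σ(m − m̄)² = 7293.16 + 4816.36 + 645.16 + 11.56 + 21.16 + 158.76 + 1128.96 + 1413.76 + 1814.76 + 2766.76 = 20070.4
h = 1/10 + (12.6)²/20070.4 = 0.1 + 0.00791016 = 0.11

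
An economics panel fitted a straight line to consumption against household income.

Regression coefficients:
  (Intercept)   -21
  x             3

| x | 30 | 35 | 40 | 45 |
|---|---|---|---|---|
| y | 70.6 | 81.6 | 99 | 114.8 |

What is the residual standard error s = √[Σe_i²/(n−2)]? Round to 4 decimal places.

x=30: ŷ = -21 + 3·30 = 69; e = 70.6 − 69 = 1.6
x=35: ŷ = -21 + 3·35 = 84; e = 81.6 − 84 = -2.4
x=40: ŷ = -21 + 3·40 = 99; e = 99 − 99 = 0
x=45: ŷ = -21 + 3·45 = 114; e = 114.8 − 114 = 0.8
SSE = 2.56 + 5.76 + 0 + 0.64 = 8.96
s = √(8.96/2) = √4.48 ≈ 2.1166

s = 2.1166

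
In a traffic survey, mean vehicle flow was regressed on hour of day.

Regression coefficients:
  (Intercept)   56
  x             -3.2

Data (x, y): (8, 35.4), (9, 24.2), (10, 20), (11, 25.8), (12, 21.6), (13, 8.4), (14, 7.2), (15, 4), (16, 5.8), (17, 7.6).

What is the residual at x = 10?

ŷ = 56 − 3.2·10 = 24
r = 20 − 24 = -4

r = -4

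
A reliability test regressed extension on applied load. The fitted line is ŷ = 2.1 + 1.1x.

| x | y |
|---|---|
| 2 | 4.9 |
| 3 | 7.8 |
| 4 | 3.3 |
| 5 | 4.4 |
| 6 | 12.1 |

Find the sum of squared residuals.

SSE = 38.16

x=2: ŷ = 2.1 + 1.1·2 = 4.3; e = 4.9 − 4.3 = 0.6
x=3: ŷ = 2.1 + 1.1·3 = 5.4; e = 7.8 − 5.4 = 2.4
x=4: ŷ = 2.1 + 1.1·4 = 6.5; e = 3.3 − 6.5 = -3.2
x=5: ŷ = 2.1 + 1.1·5 = 7.6; e = 4.4 − 7.6 = -3.2
x=6: ŷ = 2.1 + 1.1·6 = 8.7; e = 12.1 − 8.7 = 3.4
SSE = 0.36 + 5.76 + 10.24 + 10.24 + 11.56 = 38.16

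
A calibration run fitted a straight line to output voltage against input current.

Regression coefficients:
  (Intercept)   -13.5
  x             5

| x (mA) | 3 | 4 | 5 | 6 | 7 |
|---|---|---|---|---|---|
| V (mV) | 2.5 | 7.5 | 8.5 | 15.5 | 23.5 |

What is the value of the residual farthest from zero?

r = -3

x=3: V̂ = -13.5 + 5·3 = 1.5; r = 2.5 − 1.5 = 1
x=4: V̂ = -13.5 + 5·4 = 6.5; r = 7.5 − 6.5 = 1
x=5: V̂ = -13.5 + 5·5 = 11.5; r = 8.5 − 11.5 = -3
x=6: V̂ = -13.5 + 5·6 = 16.5; r = 15.5 − 16.5 = -1
x=7: V̂ = -13.5 + 5·7 = 21.5; r = 23.5 − 21.5 = 2
Largest |r| is 3 at x = 5, residual -3.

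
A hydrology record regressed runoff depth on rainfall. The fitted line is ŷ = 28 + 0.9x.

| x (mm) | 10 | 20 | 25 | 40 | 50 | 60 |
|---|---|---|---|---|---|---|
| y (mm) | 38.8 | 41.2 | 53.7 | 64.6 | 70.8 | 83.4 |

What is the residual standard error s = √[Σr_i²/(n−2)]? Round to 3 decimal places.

x=10: ŷ = 28 + 0.9·10 = 37; r = 38.8 − 37 = 1.8
x=20: ŷ = 28 + 0.9·20 = 46; r = 41.2 − 46 = -4.8
x=25: ŷ = 28 + 0.9·25 = 50.5; r = 53.7 − 50.5 = 3.2
x=40: ŷ = 28 + 0.9·40 = 64; r = 64.6 − 64 = 0.6
x=50: ŷ = 28 + 0.9·50 = 73; r = 70.8 − 73 = -2.2
x=60: ŷ = 28 + 0.9·60 = 82; r = 83.4 − 82 = 1.4
SSE = 3.24 + 23.04 + 10.24 + 0.36 + 4.84 + 1.96 = 43.68
s = √(43.68/4) = √10.92 ≈ 3.305

s = 3.305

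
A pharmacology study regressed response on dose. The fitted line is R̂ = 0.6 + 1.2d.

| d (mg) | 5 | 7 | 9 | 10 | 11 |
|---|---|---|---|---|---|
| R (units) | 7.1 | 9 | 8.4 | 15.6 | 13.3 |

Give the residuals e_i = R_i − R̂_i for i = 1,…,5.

0.5, 0, -3, 3, -0.5

d=5: R̂ = 0.6 + 1.2·5 = 6.6; e = 7.1 − 6.6 = 0.5
d=7: R̂ = 0.6 + 1.2·7 = 9; e = 9 − 9 = 0
d=9: R̂ = 0.6 + 1.2·9 = 11.4; e = 8.4 − 11.4 = -3
d=10: R̂ = 0.6 + 1.2·10 = 12.6; e = 15.6 − 12.6 = 3
d=11: R̂ = 0.6 + 1.2·11 = 13.8; e = 13.3 − 13.8 = -0.5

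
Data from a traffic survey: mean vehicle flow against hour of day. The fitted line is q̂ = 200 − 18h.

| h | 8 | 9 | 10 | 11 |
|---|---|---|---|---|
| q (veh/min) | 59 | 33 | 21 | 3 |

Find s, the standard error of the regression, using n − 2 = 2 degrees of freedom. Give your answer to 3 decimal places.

s = 4.243

h=8: q̂ = 200 − 18·8 = 56; r = 59 − 56 = 3
h=9: q̂ = 200 − 18·9 = 38; r = 33 − 38 = -5
h=10: q̂ = 200 − 18·10 = 20; r = 21 − 20 = 1
h=11: q̂ = 200 − 18·11 = 2; r = 3 − 2 = 1
SSE = 9 + 25 + 1 + 1 = 36
s = √(36/2) = √18 ≈ 4.243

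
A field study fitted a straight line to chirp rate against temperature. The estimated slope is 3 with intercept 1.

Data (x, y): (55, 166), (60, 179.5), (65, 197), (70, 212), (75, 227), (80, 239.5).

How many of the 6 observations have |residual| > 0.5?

5

x=55: ŷ = 1 + 3·55 = 166; e = 166 − 166 = 0
x=60: ŷ = 1 + 3·60 = 181; e = 179.5 − 181 = -1.5
x=65: ŷ = 1 + 3·65 = 196; e = 197 − 196 = 1
x=70: ŷ = 1 + 3·70 = 211; e = 212 − 211 = 1
x=75: ŷ = 1 + 3·75 = 226; e = 227 − 226 = 1
x=80: ŷ = 1 + 3·80 = 241; e = 239.5 − 241 = -1.5
|e| > 0.5: x=60 (|e|=1.5), x=65 (|e|=1), x=70 (|e|=1), x=75 (|e|=1), x=80 (|e|=1.5) → 5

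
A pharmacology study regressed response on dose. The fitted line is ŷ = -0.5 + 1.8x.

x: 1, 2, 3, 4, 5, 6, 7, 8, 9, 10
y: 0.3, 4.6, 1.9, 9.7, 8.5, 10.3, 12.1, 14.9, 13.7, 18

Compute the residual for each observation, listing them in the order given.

x=1: ŷ = -0.5 + 1.8·1 = 1.3; r = 0.3 − 1.3 = -1
x=2: ŷ = -0.5 + 1.8·2 = 3.1; r = 4.6 − 3.1 = 1.5
x=3: ŷ = -0.5 + 1.8·3 = 4.9; r = 1.9 − 4.9 = -3
x=4: ŷ = -0.5 + 1.8·4 = 6.7; r = 9.7 − 6.7 = 3
x=5: ŷ = -0.5 + 1.8·5 = 8.5; r = 8.5 − 8.5 = 0
x=6: ŷ = -0.5 + 1.8·6 = 10.3; r = 10.3 − 10.3 = 0
x=7: ŷ = -0.5 + 1.8·7 = 12.1; r = 12.1 − 12.1 = 0
x=8: ŷ = -0.5 + 1.8·8 = 13.9; r = 14.9 − 13.9 = 1
x=9: ŷ = -0.5 + 1.8·9 = 15.7; r = 13.7 − 15.7 = -2
x=10: ŷ = -0.5 + 1.8·10 = 17.5; r = 18 − 17.5 = 0.5

-1, 1.5, -3, 3, 0, 0, 0, 1, -2, 0.5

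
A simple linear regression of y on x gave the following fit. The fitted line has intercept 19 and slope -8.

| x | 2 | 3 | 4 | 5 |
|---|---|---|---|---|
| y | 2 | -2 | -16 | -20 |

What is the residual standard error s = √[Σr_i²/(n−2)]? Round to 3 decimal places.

x=2: ŷ = 19 − 8·2 = 3; r = 2 − 3 = -1
x=3: ŷ = 19 − 8·3 = -5; r = -2 − (-5) = 3
x=4: ŷ = 19 − 8·4 = -13; r = -16 − (-13) = -3
x=5: ŷ = 19 − 8·5 = -21; r = -20 − (-21) = 1
SSE = 1 + 9 + 9 + 1 = 20
s = √(20/2) = √10 ≈ 3.162

s = 3.162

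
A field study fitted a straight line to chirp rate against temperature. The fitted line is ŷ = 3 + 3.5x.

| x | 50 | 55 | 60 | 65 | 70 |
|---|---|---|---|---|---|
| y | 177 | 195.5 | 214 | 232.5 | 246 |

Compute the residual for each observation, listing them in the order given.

-1, 0, 1, 2, -2

x=50: ŷ = 3 + 3.5·50 = 178; e = 177 − 178 = -1
x=55: ŷ = 3 + 3.5·55 = 195.5; e = 195.5 − 195.5 = 0
x=60: ŷ = 3 + 3.5·60 = 213; e = 214 − 213 = 1
x=65: ŷ = 3 + 3.5·65 = 230.5; e = 232.5 − 230.5 = 2
x=70: ŷ = 3 + 3.5·70 = 248; e = 246 − 248 = -2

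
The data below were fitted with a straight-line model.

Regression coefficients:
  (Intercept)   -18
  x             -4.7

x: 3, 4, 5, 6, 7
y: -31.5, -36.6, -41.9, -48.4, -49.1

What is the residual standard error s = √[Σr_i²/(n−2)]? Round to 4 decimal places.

x=3: ŷ = -18 − 4.7·3 = -32.1; r = -31.5 − (-32.1) = 0.6
x=4: ŷ = -18 − 4.7·4 = -36.8; r = -36.6 − (-36.8) = 0.2
x=5: ŷ = -18 − 4.7·5 = -41.5; r = -41.9 − (-41.5) = -0.4
x=6: ŷ = -18 − 4.7·6 = -46.2; r = -48.4 − (-46.2) = -2.2
x=7: ŷ = -18 − 4.7·7 = -50.9; r = -49.1 − (-50.9) = 1.8
SSE = 0.36 + 0.04 + 0.16 + 4.84 + 3.24 = 8.64
s = √(8.64/3) = √2.88 ≈ 1.6971

s = 1.6971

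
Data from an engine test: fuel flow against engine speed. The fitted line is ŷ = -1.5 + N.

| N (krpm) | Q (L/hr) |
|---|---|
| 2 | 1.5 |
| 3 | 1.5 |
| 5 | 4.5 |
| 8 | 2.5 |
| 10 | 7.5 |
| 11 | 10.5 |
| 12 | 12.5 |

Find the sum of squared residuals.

SSE = 24

N=2: ŷ = -1.5 + 2 = 0.5; e = 1.5 − 0.5 = 1
N=3: ŷ = -1.5 + 3 = 1.5; e = 1.5 − 1.5 = 0
N=5: ŷ = -1.5 + 5 = 3.5; e = 4.5 − 3.5 = 1
N=8: ŷ = -1.5 + 8 = 6.5; e = 2.5 − 6.5 = -4
N=10: ŷ = -1.5 + 10 = 8.5; e = 7.5 − 8.5 = -1
N=11: ŷ = -1.5 + 11 = 9.5; e = 10.5 − 9.5 = 1
N=12: ŷ = -1.5 + 12 = 10.5; e = 12.5 − 10.5 = 2
SSE = 1 + 0 + 1 + 16 + 1 + 1 + 4 = 24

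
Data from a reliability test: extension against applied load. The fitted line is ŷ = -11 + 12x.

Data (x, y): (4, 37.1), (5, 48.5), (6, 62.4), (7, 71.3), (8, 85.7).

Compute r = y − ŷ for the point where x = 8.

r = 0.7

ŷ = -11 + 12·8 = 85
r = 85.7 − 85 = 0.7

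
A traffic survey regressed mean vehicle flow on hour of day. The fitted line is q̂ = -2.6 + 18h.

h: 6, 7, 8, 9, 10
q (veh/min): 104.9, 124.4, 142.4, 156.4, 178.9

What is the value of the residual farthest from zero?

h=6: q̂ = -2.6 + 18·6 = 105.4; r = 104.9 − 105.4 = -0.5
h=7: q̂ = -2.6 + 18·7 = 123.4; r = 124.4 − 123.4 = 1
h=8: q̂ = -2.6 + 18·8 = 141.4; r = 142.4 − 141.4 = 1
h=9: q̂ = -2.6 + 18·9 = 159.4; r = 156.4 − 159.4 = -3
h=10: q̂ = -2.6 + 18·10 = 177.4; r = 178.9 − 177.4 = 1.5
Largest |r| is 3 at h = 9, residual -3.

r = -3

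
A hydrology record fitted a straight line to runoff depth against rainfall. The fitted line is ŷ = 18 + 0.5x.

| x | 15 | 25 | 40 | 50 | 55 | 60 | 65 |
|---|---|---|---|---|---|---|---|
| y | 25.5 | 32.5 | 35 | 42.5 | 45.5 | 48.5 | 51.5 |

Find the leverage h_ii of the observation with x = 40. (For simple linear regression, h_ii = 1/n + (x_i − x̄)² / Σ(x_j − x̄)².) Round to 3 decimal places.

x̄ = (15 + 25 + 40 + 50 + 55 + 60 + 65)/7 = 44.2857
Σ(x − x̄)² = 857.653 + 371.939 + 18.3673 + 32.6531 + 114.796 + 246.939 + 429.082 = 2071.43
h = 1/7 + (-4.28571)²/2071.43 = 0.142857 + 0.008867 = 0.152

h = 0.152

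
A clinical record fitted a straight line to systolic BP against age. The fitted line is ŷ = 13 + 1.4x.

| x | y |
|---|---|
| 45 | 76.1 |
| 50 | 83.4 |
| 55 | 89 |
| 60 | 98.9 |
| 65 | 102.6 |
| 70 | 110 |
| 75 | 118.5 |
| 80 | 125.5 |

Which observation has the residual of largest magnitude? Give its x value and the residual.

x=45: ŷ = 13 + 1.4·45 = 76; e = 76.1 − 76 = 0.1
x=50: ŷ = 13 + 1.4·50 = 83; e = 83.4 − 83 = 0.4
x=55: ŷ = 13 + 1.4·55 = 90; e = 89 − 90 = -1
x=60: ŷ = 13 + 1.4·60 = 97; e = 98.9 − 97 = 1.9
x=65: ŷ = 13 + 1.4·65 = 104; e = 102.6 − 104 = -1.4
x=70: ŷ = 13 + 1.4·70 = 111; e = 110 − 111 = -1
x=75: ŷ = 13 + 1.4·75 = 118; e = 118.5 − 118 = 0.5
x=80: ŷ = 13 + 1.4·80 = 125; e = 125.5 − 125 = 0.5
Largest |e| is 1.9 at x = 60, residual 1.9.

x = 60, e = 1.9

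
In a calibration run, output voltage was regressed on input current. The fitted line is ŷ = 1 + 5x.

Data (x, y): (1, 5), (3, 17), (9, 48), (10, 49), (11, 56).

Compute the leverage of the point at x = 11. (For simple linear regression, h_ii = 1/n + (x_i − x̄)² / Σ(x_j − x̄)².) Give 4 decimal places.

h = 0.4183

x̄ = (1 + 3 + 9 + 10 + 11)/5 = 6.8
Σ(x − x̄)² = 33.64 + 14.44 + 4.84 + 10.24 + 17.64 = 80.8
h = 1/5 + (4.2)²/80.8 = 0.2 + 0.218317 = 0.4183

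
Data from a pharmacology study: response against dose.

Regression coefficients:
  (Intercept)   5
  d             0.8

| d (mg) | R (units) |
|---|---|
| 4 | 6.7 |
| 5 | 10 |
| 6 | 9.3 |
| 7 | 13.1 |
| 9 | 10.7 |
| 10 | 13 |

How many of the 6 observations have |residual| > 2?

1

d=4: ŷ = 5 + 0.8·4 = 8.2; e = 6.7 − 8.2 = -1.5
d=5: ŷ = 5 + 0.8·5 = 9; e = 10 − 9 = 1
d=6: ŷ = 5 + 0.8·6 = 9.8; e = 9.3 − 9.8 = -0.5
d=7: ŷ = 5 + 0.8·7 = 10.6; e = 13.1 − 10.6 = 2.5
d=9: ŷ = 5 + 0.8·9 = 12.2; e = 10.7 − 12.2 = -1.5
d=10: ŷ = 5 + 0.8·10 = 13; e = 13 − 13 = 0
|e| > 2: d=7 (|e|=2.5) → 1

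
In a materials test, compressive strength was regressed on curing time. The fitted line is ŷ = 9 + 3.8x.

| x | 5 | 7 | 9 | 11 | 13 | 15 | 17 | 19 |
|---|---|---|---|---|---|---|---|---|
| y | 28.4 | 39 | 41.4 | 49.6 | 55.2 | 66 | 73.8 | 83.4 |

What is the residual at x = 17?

r = 0.2

ŷ = 9 + 3.8·17 = 73.6
r = 73.8 − 73.6 = 0.2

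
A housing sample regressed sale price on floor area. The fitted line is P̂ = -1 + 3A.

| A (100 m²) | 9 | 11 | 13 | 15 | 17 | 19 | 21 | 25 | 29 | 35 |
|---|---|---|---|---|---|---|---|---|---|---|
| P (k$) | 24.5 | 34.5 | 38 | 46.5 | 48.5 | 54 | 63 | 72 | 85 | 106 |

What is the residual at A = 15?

r = 2.5

P̂ = -1 + 3·15 = 44
r = 46.5 − 44 = 2.5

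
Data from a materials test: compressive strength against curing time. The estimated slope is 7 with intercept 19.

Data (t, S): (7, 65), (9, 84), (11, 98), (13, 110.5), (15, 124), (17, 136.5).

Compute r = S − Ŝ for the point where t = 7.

Ŝ = 19 + 7·7 = 68
r = 65 − 68 = -3

r = -3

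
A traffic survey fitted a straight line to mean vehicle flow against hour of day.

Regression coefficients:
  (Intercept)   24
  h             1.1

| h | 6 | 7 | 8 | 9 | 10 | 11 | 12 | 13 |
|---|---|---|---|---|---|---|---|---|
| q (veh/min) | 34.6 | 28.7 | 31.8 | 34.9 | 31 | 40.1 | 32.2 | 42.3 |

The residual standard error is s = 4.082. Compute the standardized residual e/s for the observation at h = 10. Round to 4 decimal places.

-0.9799

q̂ = 24 + 1.1·10 = 35
e = 31 − 35 = -4
e/s = -4 / 4.082 = -0.9799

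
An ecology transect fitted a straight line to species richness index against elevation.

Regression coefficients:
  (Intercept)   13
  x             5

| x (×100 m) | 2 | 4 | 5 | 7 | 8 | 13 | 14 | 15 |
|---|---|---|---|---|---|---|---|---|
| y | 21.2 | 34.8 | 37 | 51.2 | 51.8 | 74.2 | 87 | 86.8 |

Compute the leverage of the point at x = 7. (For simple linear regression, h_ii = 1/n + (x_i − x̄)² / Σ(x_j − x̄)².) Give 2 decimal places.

h = 0.14

x̄ = (2 + 4 + 5 + 7 + 8 + 13 + 14 + 15)/8 = 8.5
Σ(x − x̄)² = 42.25 + 20.25 + 12.25 + 2.25 + 0.25 + 20.25 + 30.25 + 42.25 = 170
h = 1/8 + (-1.5)²/170 = 0.125 + 0.0132353 = 0.14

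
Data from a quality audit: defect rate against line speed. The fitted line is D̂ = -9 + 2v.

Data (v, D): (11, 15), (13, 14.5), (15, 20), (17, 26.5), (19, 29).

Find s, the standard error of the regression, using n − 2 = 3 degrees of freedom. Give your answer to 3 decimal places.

s = 2.121

v=11: D̂ = -9 + 2·11 = 13; r = 15 − 13 = 2
v=13: D̂ = -9 + 2·13 = 17; r = 14.5 − 17 = -2.5
v=15: D̂ = -9 + 2·15 = 21; r = 20 − 21 = -1
v=17: D̂ = -9 + 2·17 = 25; r = 26.5 − 25 = 1.5
v=19: D̂ = -9 + 2·19 = 29; r = 29 − 29 = 0
SSE = 4 + 6.25 + 1 + 2.25 + 0 = 13.5
s = √(13.5/3) = √4.5 ≈ 2.121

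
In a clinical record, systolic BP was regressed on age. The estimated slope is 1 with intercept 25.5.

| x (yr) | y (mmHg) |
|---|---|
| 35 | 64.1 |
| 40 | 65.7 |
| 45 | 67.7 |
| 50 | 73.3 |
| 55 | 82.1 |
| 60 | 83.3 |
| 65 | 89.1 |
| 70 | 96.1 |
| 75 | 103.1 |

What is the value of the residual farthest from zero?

x=35: ŷ = 25.5 + 35 = 60.5; e = 64.1 − 60.5 = 3.6
x=40: ŷ = 25.5 + 40 = 65.5; e = 65.7 − 65.5 = 0.2
x=45: ŷ = 25.5 + 45 = 70.5; e = 67.7 − 70.5 = -2.8
x=50: ŷ = 25.5 + 50 = 75.5; e = 73.3 − 75.5 = -2.2
x=55: ŷ = 25.5 + 55 = 80.5; e = 82.1 − 80.5 = 1.6
x=60: ŷ = 25.5 + 60 = 85.5; e = 83.3 − 85.5 = -2.2
x=65: ŷ = 25.5 + 65 = 90.5; e = 89.1 − 90.5 = -1.4
x=70: ŷ = 25.5 + 70 = 95.5; e = 96.1 − 95.5 = 0.6
x=75: ŷ = 25.5 + 75 = 100.5; e = 103.1 − 100.5 = 2.6
Largest |e| is 3.6 at x = 35, residual 3.6.

e = 3.6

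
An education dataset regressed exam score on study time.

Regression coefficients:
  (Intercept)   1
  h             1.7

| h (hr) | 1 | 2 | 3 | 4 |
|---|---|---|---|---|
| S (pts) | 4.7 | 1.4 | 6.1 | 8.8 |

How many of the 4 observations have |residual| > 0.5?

h=1: ŷ = 1 + 1.7·1 = 2.7; r = 4.7 − 2.7 = 2
h=2: ŷ = 1 + 1.7·2 = 4.4; r = 1.4 − 4.4 = -3
h=3: ŷ = 1 + 1.7·3 = 6.1; r = 6.1 − 6.1 = 0
h=4: ŷ = 1 + 1.7·4 = 7.8; r = 8.8 − 7.8 = 1
|r| > 0.5: h=1 (|r|=2), h=2 (|r|=3), h=4 (|r|=1) → 3

3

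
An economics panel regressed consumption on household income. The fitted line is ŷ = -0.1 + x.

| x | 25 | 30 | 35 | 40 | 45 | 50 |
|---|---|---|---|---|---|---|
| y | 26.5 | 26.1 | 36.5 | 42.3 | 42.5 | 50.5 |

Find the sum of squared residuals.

x=25: ŷ = -0.1 + 25 = 24.9; e = 26.5 − 24.9 = 1.6
x=30: ŷ = -0.1 + 30 = 29.9; e = 26.1 − 29.9 = -3.8
x=35: ŷ = -0.1 + 35 = 34.9; e = 36.5 − 34.9 = 1.6
x=40: ŷ = -0.1 + 40 = 39.9; e = 42.3 − 39.9 = 2.4
x=45: ŷ = -0.1 + 45 = 44.9; e = 42.5 − 44.9 = -2.4
x=50: ŷ = -0.1 + 50 = 49.9; e = 50.5 − 49.9 = 0.6
SSE = 2.56 + 14.44 + 2.56 + 5.76 + 5.76 + 0.36 = 31.44

SSE = 31.44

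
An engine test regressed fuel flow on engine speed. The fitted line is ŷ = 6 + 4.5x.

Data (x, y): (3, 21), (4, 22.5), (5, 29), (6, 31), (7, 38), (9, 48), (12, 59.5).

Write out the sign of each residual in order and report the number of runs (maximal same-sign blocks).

x=3: ŷ = 6 + 4.5·3 = 19.5; r = 21 − 19.5 = 1.5
x=4: ŷ = 6 + 4.5·4 = 24; r = 22.5 − 24 = -1.5
x=5: ŷ = 6 + 4.5·5 = 28.5; r = 29 − 28.5 = 0.5
x=6: ŷ = 6 + 4.5·6 = 33; r = 31 − 33 = -2
x=7: ŷ = 6 + 4.5·7 = 37.5; r = 38 − 37.5 = 0.5
x=9: ŷ = 6 + 4.5·9 = 46.5; r = 48 − 46.5 = 1.5
x=12: ŷ = 6 + 4.5·12 = 60; r = 59.5 − 60 = -0.5
Signs: + − + − + + −
Runs: +×1, −×1, +×1, −×1, +×2, −×1 → 6

6 runs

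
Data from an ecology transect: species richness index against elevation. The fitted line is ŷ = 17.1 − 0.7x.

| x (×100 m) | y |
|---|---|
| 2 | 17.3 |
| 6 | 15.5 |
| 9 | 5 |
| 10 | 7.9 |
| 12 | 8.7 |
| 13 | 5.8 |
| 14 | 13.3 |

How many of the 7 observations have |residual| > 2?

x=2: ŷ = 17.1 − 0.7·2 = 15.7; r = 17.3 − 15.7 = 1.6
x=6: ŷ = 17.1 − 0.7·6 = 12.9; r = 15.5 − 12.9 = 2.6
x=9: ŷ = 17.1 − 0.7·9 = 10.8; r = 5 − 10.8 = -5.8
x=10: ŷ = 17.1 − 0.7·10 = 10.1; r = 7.9 − 10.1 = -2.2
x=12: ŷ = 17.1 − 0.7·12 = 8.7; r = 8.7 − 8.7 = 0
x=13: ŷ = 17.1 − 0.7·13 = 8; r = 5.8 − 8 = -2.2
x=14: ŷ = 17.1 − 0.7·14 = 7.3; r = 13.3 − 7.3 = 6
|r| > 2: x=6 (|r|=2.6), x=9 (|r|=5.8), x=10 (|r|=2.2), x=13 (|r|=2.2), x=14 (|r|=6) → 5

5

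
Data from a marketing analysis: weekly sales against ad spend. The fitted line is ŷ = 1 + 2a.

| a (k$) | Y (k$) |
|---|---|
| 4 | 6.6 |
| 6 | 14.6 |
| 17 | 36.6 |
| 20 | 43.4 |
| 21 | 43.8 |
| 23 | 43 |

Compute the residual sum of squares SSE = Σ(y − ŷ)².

a=4: ŷ = 1 + 2·4 = 9; r = 6.6 − 9 = -2.4
a=6: ŷ = 1 + 2·6 = 13; r = 14.6 − 13 = 1.6
a=17: ŷ = 1 + 2·17 = 35; r = 36.6 − 35 = 1.6
a=20: ŷ = 1 + 2·20 = 41; r = 43.4 − 41 = 2.4
a=21: ŷ = 1 + 2·21 = 43; r = 43.8 − 43 = 0.8
a=23: ŷ = 1 + 2·23 = 47; r = 43 − 47 = -4
SSE = 5.76 + 2.56 + 2.56 + 5.76 + 0.64 + 16 = 33.28

SSE = 33.28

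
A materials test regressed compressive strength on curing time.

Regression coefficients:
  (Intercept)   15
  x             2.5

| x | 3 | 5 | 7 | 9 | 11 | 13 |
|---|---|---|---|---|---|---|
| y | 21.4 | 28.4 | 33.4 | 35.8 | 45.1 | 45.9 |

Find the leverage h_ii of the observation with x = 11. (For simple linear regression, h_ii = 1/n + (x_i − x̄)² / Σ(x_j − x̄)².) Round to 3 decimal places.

h = 0.295

x̄ = (3 + 5 + 7 + 9 + 11 + 13)/6 = 8
Σ(x − x̄)² = 25 + 9 + 1 + 1 + 9 + 25 = 70
h = 1/6 + (3)²/70 = 0.166667 + 0.128571 = 0.295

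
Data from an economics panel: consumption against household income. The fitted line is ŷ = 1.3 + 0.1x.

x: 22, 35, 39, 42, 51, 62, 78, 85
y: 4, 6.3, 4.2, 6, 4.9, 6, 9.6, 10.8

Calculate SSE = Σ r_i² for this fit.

SSE = 9.5

x=22: ŷ = 1.3 + 0.1·22 = 3.5; r = 4 − 3.5 = 0.5
x=35: ŷ = 1.3 + 0.1·35 = 4.8; r = 6.3 − 4.8 = 1.5
x=39: ŷ = 1.3 + 0.1·39 = 5.2; r = 4.2 − 5.2 = -1
x=42: ŷ = 1.3 + 0.1·42 = 5.5; r = 6 − 5.5 = 0.5
x=51: ŷ = 1.3 + 0.1·51 = 6.4; r = 4.9 − 6.4 = -1.5
x=62: ŷ = 1.3 + 0.1·62 = 7.5; r = 6 − 7.5 = -1.5
x=78: ŷ = 1.3 + 0.1·78 = 9.1; r = 9.6 − 9.1 = 0.5
x=85: ŷ = 1.3 + 0.1·85 = 9.8; r = 10.8 − 9.8 = 1
SSE = 0.25 + 2.25 + 1 + 0.25 + 2.25 + 2.25 + 0.25 + 1 = 9.5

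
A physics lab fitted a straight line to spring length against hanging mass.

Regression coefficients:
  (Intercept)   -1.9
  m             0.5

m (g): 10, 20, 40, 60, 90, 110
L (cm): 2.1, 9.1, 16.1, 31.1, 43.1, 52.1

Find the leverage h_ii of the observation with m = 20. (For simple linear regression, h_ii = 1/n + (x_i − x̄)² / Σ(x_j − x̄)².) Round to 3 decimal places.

m̄ = (10 + 20 + 40 + 60 + 90 + 110)/6 = 55
Σ(m − m̄)² = 2025 + 1225 + 225 + 25 + 1225 + 3025 = 7750
h = 1/6 + (-35)²/7750 = 0.166667 + 0.158065 = 0.325

h = 0.325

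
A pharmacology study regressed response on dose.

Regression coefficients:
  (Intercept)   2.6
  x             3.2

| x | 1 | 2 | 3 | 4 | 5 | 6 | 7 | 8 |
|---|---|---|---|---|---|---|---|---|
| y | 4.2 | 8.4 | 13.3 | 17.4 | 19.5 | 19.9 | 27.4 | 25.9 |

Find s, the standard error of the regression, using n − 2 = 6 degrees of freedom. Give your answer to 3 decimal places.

x=1: ŷ = 2.6 + 3.2·1 = 5.8; r = 4.2 − 5.8 = -1.6
x=2: ŷ = 2.6 + 3.2·2 = 9; r = 8.4 − 9 = -0.6
x=3: ŷ = 2.6 + 3.2·3 = 12.2; r = 13.3 − 12.2 = 1.1
x=4: ŷ = 2.6 + 3.2·4 = 15.4; r = 17.4 − 15.4 = 2
x=5: ŷ = 2.6 + 3.2·5 = 18.6; r = 19.5 − 18.6 = 0.9
x=6: ŷ = 2.6 + 3.2·6 = 21.8; r = 19.9 − 21.8 = -1.9
x=7: ŷ = 2.6 + 3.2·7 = 25; r = 27.4 − 25 = 2.4
x=8: ŷ = 2.6 + 3.2·8 = 28.2; r = 25.9 − 28.2 = -2.3
SSE = 2.56 + 0.36 + 1.21 + 4 + 0.81 + 3.61 + 5.76 + 5.29 = 23.6
s = √(23.6/6) = √3.93333 ≈ 1.983

s = 1.983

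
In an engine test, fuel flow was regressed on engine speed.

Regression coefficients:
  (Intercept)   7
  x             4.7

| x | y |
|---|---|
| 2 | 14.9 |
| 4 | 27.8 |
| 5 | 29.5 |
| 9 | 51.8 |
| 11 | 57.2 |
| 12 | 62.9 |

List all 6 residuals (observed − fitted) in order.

-1.5, 2, -1, 2.5, -1.5, -0.5

x=2: ŷ = 7 + 4.7·2 = 16.4; r = 14.9 − 16.4 = -1.5
x=4: ŷ = 7 + 4.7·4 = 25.8; r = 27.8 − 25.8 = 2
x=5: ŷ = 7 + 4.7·5 = 30.5; r = 29.5 − 30.5 = -1
x=9: ŷ = 7 + 4.7·9 = 49.3; r = 51.8 − 49.3 = 2.5
x=11: ŷ = 7 + 4.7·11 = 58.7; r = 57.2 − 58.7 = -1.5
x=12: ŷ = 7 + 4.7·12 = 63.4; r = 62.9 − 63.4 = -0.5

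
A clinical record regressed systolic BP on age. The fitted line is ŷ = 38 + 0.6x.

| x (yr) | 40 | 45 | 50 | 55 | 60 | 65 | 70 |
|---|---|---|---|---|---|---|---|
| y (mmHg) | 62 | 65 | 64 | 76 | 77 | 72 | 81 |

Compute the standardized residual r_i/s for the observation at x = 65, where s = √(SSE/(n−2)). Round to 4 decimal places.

-1.2825

x=40: ŷ = 38 + 0.6·40 = 62; r = 62 − 62 = 0
x=45: ŷ = 38 + 0.6·45 = 65; r = 65 − 65 = 0
x=50: ŷ = 38 + 0.6·50 = 68; r = 64 − 68 = -4
x=55: ŷ = 38 + 0.6·55 = 71; r = 76 − 71 = 5
x=60: ŷ = 38 + 0.6·60 = 74; r = 77 − 74 = 3
x=65: ŷ = 38 + 0.6·65 = 77; r = 72 − 77 = -5
x=70: ŷ = 38 + 0.6·70 = 80; r = 81 − 80 = 1
SSE = 0 + 0 + 16 + 25 + 9 + 25 + 1 = 76
s = √(76/5) = 3.89872
r/s = -5 / 3.89872 = -1.2825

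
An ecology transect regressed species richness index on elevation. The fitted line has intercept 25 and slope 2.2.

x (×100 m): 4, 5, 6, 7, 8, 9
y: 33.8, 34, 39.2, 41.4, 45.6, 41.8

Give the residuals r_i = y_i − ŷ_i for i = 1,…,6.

x=4: ŷ = 25 + 2.2·4 = 33.8; r = 33.8 − 33.8 = 0
x=5: ŷ = 25 + 2.2·5 = 36; r = 34 − 36 = -2
x=6: ŷ = 25 + 2.2·6 = 38.2; r = 39.2 − 38.2 = 1
x=7: ŷ = 25 + 2.2·7 = 40.4; r = 41.4 − 40.4 = 1
x=8: ŷ = 25 + 2.2·8 = 42.6; r = 45.6 − 42.6 = 3
x=9: ŷ = 25 + 2.2·9 = 44.8; r = 41.8 − 44.8 = -3

0, -2, 1, 1, 3, -3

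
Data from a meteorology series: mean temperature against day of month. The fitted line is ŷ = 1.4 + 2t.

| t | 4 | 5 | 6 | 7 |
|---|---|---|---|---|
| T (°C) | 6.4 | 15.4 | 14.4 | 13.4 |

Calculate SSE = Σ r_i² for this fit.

SSE = 30

t=4: ŷ = 1.4 + 2·4 = 9.4; r = 6.4 − 9.4 = -3
t=5: ŷ = 1.4 + 2·5 = 11.4; r = 15.4 − 11.4 = 4
t=6: ŷ = 1.4 + 2·6 = 13.4; r = 14.4 − 13.4 = 1
t=7: ŷ = 1.4 + 2·7 = 15.4; r = 13.4 − 15.4 = -2
SSE = 9 + 16 + 1 + 4 = 30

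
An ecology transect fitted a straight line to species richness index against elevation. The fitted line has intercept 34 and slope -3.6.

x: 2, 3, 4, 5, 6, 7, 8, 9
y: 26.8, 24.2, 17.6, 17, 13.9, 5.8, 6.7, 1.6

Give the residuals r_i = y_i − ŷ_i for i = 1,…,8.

0, 1, -2, 1, 1.5, -3, 1.5, 0

x=2: ŷ = 34 − 3.6·2 = 26.8; r = 26.8 − 26.8 = 0
x=3: ŷ = 34 − 3.6·3 = 23.2; r = 24.2 − 23.2 = 1
x=4: ŷ = 34 − 3.6·4 = 19.6; r = 17.6 − 19.6 = -2
x=5: ŷ = 34 − 3.6·5 = 16; r = 17 − 16 = 1
x=6: ŷ = 34 − 3.6·6 = 12.4; r = 13.9 − 12.4 = 1.5
x=7: ŷ = 34 − 3.6·7 = 8.8; r = 5.8 − 8.8 = -3
x=8: ŷ = 34 − 3.6·8 = 5.2; r = 6.7 − 5.2 = 1.5
x=9: ŷ = 34 − 3.6·9 = 1.6; r = 1.6 − 1.6 = 0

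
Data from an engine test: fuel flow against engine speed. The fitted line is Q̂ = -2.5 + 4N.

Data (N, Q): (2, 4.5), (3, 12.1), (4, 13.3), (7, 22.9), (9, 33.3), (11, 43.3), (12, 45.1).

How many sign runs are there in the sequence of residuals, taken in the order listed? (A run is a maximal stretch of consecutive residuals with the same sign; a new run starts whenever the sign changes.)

5 runs

N=2: Q̂ = -2.5 + 4·2 = 5.5; r = 4.5 − 5.5 = -1
N=3: Q̂ = -2.5 + 4·3 = 9.5; r = 12.1 − 9.5 = 2.6
N=4: Q̂ = -2.5 + 4·4 = 13.5; r = 13.3 − 13.5 = -0.2
N=7: Q̂ = -2.5 + 4·7 = 25.5; r = 22.9 − 25.5 = -2.6
N=9: Q̂ = -2.5 + 4·9 = 33.5; r = 33.3 − 33.5 = -0.2
N=11: Q̂ = -2.5 + 4·11 = 41.5; r = 43.3 − 41.5 = 1.8
N=12: Q̂ = -2.5 + 4·12 = 45.5; r = 45.1 − 45.5 = -0.4
Signs: − + − − − + −
Runs: −×1, +×1, −×3, +×1, −×1 → 5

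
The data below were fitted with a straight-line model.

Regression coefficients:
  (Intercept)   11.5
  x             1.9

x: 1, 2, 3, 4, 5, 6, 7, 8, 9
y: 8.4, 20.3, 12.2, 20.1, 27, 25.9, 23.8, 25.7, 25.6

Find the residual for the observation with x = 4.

ŷ = 11.5 + 1.9·4 = 19.1
e = 20.1 − 19.1 = 1

e = 1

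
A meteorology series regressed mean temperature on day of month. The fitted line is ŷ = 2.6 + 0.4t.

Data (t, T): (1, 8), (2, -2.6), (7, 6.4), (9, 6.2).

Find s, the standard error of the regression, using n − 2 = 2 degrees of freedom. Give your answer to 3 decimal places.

s = 5.568

t=1: ŷ = 2.6 + 0.4·1 = 3; e = 8 − 3 = 5
t=2: ŷ = 2.6 + 0.4·2 = 3.4; e = -2.6 − 3.4 = -6
t=7: ŷ = 2.6 + 0.4·7 = 5.4; e = 6.4 − 5.4 = 1
t=9: ŷ = 2.6 + 0.4·9 = 6.2; e = 6.2 − 6.2 = 0
SSE = 25 + 36 + 1 + 0 = 62
s = √(62/2) = √31 ≈ 5.568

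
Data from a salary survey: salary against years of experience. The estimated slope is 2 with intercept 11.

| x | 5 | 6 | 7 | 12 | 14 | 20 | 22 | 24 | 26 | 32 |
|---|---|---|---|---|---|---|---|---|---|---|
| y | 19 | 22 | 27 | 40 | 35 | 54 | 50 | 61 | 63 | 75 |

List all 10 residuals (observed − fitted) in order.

-2, -1, 2, 5, -4, 3, -5, 2, 0, 0

x=5: ŷ = 11 + 2·5 = 21; e = 19 − 21 = -2
x=6: ŷ = 11 + 2·6 = 23; e = 22 − 23 = -1
x=7: ŷ = 11 + 2·7 = 25; e = 27 − 25 = 2
x=12: ŷ = 11 + 2·12 = 35; e = 40 − 35 = 5
x=14: ŷ = 11 + 2·14 = 39; e = 35 − 39 = -4
x=20: ŷ = 11 + 2·20 = 51; e = 54 − 51 = 3
x=22: ŷ = 11 + 2·22 = 55; e = 50 − 55 = -5
x=24: ŷ = 11 + 2·24 = 59; e = 61 − 59 = 2
x=26: ŷ = 11 + 2·26 = 63; e = 63 − 63 = 0
x=32: ŷ = 11 + 2·32 = 75; e = 75 − 75 = 0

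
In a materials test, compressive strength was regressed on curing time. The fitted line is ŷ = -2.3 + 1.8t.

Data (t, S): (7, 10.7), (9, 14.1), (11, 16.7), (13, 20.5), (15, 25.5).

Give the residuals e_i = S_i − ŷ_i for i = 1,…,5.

0.4, 0.2, -0.8, -0.6, 0.8

t=7: ŷ = -2.3 + 1.8·7 = 10.3; e = 10.7 − 10.3 = 0.4
t=9: ŷ = -2.3 + 1.8·9 = 13.9; e = 14.1 − 13.9 = 0.2
t=11: ŷ = -2.3 + 1.8·11 = 17.5; e = 16.7 − 17.5 = -0.8
t=13: ŷ = -2.3 + 1.8·13 = 21.1; e = 20.5 − 21.1 = -0.6
t=15: ŷ = -2.3 + 1.8·15 = 24.7; e = 25.5 − 24.7 = 0.8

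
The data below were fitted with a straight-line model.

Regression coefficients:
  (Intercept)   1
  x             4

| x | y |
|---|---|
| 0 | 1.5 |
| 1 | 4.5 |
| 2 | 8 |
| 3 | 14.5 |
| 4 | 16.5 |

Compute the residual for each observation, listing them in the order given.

0.5, -0.5, -1, 1.5, -0.5

x=0: ŷ = 1 + 4·0 = 1; e = 1.5 − 1 = 0.5
x=1: ŷ = 1 + 4·1 = 5; e = 4.5 − 5 = -0.5
x=2: ŷ = 1 + 4·2 = 9; e = 8 − 9 = -1
x=3: ŷ = 1 + 4·3 = 13; e = 14.5 − 13 = 1.5
x=4: ŷ = 1 + 4·4 = 17; e = 16.5 − 17 = -0.5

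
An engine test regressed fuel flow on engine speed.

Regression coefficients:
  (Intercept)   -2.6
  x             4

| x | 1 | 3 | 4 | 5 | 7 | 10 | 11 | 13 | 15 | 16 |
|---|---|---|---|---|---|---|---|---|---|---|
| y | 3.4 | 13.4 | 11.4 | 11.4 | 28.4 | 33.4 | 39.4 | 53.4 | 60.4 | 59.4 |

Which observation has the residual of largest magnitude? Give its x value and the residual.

x=1: ŷ = -2.6 + 4·1 = 1.4; r = 3.4 − 1.4 = 2
x=3: ŷ = -2.6 + 4·3 = 9.4; r = 13.4 − 9.4 = 4
x=4: ŷ = -2.6 + 4·4 = 13.4; r = 11.4 − 13.4 = -2
x=5: ŷ = -2.6 + 4·5 = 17.4; r = 11.4 − 17.4 = -6
x=7: ŷ = -2.6 + 4·7 = 25.4; r = 28.4 − 25.4 = 3
x=10: ŷ = -2.6 + 4·10 = 37.4; r = 33.4 − 37.4 = -4
x=11: ŷ = -2.6 + 4·11 = 41.4; r = 39.4 − 41.4 = -2
x=13: ŷ = -2.6 + 4·13 = 49.4; r = 53.4 − 49.4 = 4
x=15: ŷ = -2.6 + 4·15 = 57.4; r = 60.4 − 57.4 = 3
x=16: ŷ = -2.6 + 4·16 = 61.4; r = 59.4 − 61.4 = -2
Largest |r| is 6 at x = 5, residual -6.

x = 5, r = -6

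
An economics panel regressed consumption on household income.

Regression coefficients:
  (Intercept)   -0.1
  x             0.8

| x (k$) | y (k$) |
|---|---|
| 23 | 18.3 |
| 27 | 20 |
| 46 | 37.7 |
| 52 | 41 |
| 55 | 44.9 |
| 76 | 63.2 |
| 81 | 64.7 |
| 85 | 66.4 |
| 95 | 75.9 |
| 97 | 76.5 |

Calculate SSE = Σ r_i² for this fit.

SSE = 14

x=23: ŷ = -0.1 + 0.8·23 = 18.3; r = 18.3 − 18.3 = 0
x=27: ŷ = -0.1 + 0.8·27 = 21.5; r = 20 − 21.5 = -1.5
x=46: ŷ = -0.1 + 0.8·46 = 36.7; r = 37.7 − 36.7 = 1
x=52: ŷ = -0.1 + 0.8·52 = 41.5; r = 41 − 41.5 = -0.5
x=55: ŷ = -0.1 + 0.8·55 = 43.9; r = 44.9 − 43.9 = 1
x=76: ŷ = -0.1 + 0.8·76 = 60.7; r = 63.2 − 60.7 = 2.5
x=81: ŷ = -0.1 + 0.8·81 = 64.7; r = 64.7 − 64.7 = 0
x=85: ŷ = -0.1 + 0.8·85 = 67.9; r = 66.4 − 67.9 = -1.5
x=95: ŷ = -0.1 + 0.8·95 = 75.9; r = 75.9 − 75.9 = 0
x=97: ŷ = -0.1 + 0.8·97 = 77.5; r = 76.5 − 77.5 = -1
SSE = 0 + 2.25 + 1 + 0.25 + 1 + 6.25 + 0 + 2.25 + 0 + 1 = 14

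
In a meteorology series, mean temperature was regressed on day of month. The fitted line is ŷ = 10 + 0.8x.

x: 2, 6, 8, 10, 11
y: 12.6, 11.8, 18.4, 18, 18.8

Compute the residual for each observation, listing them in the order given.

x=2: ŷ = 10 + 0.8·2 = 11.6; e = 12.6 − 11.6 = 1
x=6: ŷ = 10 + 0.8·6 = 14.8; e = 11.8 − 14.8 = -3
x=8: ŷ = 10 + 0.8·8 = 16.4; e = 18.4 − 16.4 = 2
x=10: ŷ = 10 + 0.8·10 = 18; e = 18 − 18 = 0
x=11: ŷ = 10 + 0.8·11 = 18.8; e = 18.8 − 18.8 = 0

1, -3, 2, 0, 0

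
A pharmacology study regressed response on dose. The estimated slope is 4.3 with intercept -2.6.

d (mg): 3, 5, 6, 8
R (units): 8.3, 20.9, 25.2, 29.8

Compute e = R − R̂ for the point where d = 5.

R̂ = -2.6 + 4.3·5 = 18.9
e = 20.9 − 18.9 = 2

e = 2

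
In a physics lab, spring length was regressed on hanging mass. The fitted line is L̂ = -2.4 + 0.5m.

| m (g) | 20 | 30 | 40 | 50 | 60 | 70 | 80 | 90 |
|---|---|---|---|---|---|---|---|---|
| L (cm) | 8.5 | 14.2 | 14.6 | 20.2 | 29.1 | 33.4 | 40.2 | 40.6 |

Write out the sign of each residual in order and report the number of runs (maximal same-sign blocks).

m=20: L̂ = -2.4 + 0.5·20 = 7.6; e = 8.5 − 7.6 = 0.9
m=30: L̂ = -2.4 + 0.5·30 = 12.6; e = 14.2 − 12.6 = 1.6
m=40: L̂ = -2.4 + 0.5·40 = 17.6; e = 14.6 − 17.6 = -3
m=50: L̂ = -2.4 + 0.5·50 = 22.6; e = 20.2 − 22.6 = -2.4
m=60: L̂ = -2.4 + 0.5·60 = 27.6; e = 29.1 − 27.6 = 1.5
m=70: L̂ = -2.4 + 0.5·70 = 32.6; e = 33.4 − 32.6 = 0.8
m=80: L̂ = -2.4 + 0.5·80 = 37.6; e = 40.2 − 37.6 = 2.6
m=90: L̂ = -2.4 + 0.5·90 = 42.6; e = 40.6 − 42.6 = -2
Signs: + + − − + + + −
Runs: +×2, −×2, +×3, −×1 → 4

4 runs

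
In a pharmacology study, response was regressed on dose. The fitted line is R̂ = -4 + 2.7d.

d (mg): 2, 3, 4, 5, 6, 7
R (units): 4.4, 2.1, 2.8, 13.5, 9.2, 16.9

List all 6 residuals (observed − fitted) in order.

d=2: R̂ = -4 + 2.7·2 = 1.4; e = 4.4 − 1.4 = 3
d=3: R̂ = -4 + 2.7·3 = 4.1; e = 2.1 − 4.1 = -2
d=4: R̂ = -4 + 2.7·4 = 6.8; e = 2.8 − 6.8 = -4
d=5: R̂ = -4 + 2.7·5 = 9.5; e = 13.5 − 9.5 = 4
d=6: R̂ = -4 + 2.7·6 = 12.2; e = 9.2 − 12.2 = -3
d=7: R̂ = -4 + 2.7·7 = 14.9; e = 16.9 − 14.9 = 2

3, -2, -4, 4, -3, 2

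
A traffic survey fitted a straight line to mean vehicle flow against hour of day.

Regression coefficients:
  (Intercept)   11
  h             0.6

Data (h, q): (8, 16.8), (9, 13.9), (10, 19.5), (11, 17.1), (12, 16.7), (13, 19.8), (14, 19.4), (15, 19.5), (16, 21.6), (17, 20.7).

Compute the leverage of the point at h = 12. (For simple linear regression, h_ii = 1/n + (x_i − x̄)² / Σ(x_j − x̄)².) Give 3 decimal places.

h = 0.103

h̄ = (8 + 9 + 10 + 11 + 12 + 13 + 14 + 15 + 16 + 17)/10 = 12.5
Σ(h − h̄)² = 20.25 + 12.25 + 6.25 + 2.25 + 0.25 + 0.25 + 2.25 + 6.25 + 12.25 + 20.25 = 82.5
h = 1/10 + (-0.5)²/82.5 = 0.1 + 0.0030303 = 0.103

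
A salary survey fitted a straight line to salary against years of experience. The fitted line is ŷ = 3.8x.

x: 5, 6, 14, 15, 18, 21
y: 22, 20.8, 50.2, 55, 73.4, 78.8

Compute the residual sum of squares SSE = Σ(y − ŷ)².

x=5: ŷ = 3.8·5 = 19; r = 22 − 19 = 3
x=6: ŷ = 3.8·6 = 22.8; r = 20.8 − 22.8 = -2
x=14: ŷ = 3.8·14 = 53.2; r = 50.2 − 53.2 = -3
x=15: ŷ = 3.8·15 = 57; r = 55 − 57 = -2
x=18: ŷ = 3.8·18 = 68.4; r = 73.4 − 68.4 = 5
x=21: ŷ = 3.8·21 = 79.8; r = 78.8 − 79.8 = -1
SSE = 9 + 4 + 9 + 4 + 25 + 1 = 52

SSE = 52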